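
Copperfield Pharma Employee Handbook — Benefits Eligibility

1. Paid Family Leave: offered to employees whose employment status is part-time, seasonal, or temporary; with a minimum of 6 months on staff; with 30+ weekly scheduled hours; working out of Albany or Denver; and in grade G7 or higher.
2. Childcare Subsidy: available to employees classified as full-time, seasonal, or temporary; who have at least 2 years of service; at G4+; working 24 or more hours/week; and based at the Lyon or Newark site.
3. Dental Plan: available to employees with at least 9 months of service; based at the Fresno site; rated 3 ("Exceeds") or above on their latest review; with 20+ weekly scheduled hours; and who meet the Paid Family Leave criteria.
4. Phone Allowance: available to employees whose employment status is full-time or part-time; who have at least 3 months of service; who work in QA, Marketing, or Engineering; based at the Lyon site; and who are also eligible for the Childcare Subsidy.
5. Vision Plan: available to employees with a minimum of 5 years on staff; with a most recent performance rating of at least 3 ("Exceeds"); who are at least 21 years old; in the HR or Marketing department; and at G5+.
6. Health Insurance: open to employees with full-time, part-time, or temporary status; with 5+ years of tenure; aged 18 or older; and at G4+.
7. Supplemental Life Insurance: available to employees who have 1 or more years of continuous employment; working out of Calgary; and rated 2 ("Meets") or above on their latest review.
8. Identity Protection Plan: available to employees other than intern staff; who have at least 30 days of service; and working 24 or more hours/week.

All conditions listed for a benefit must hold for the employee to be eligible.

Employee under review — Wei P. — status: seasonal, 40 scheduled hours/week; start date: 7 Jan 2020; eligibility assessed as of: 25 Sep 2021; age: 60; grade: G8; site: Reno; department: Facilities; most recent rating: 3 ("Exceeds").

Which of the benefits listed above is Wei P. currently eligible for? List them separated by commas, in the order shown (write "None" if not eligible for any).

Service from 7 Jan 2020 to 25 Sep 2021: 627 days.
Paid Family Leave — status seasonal ✓; service 627 days ≥ 6 months (≈180 days) ✓; 40 hrs/wk ≥ 30 ✓; site Reno ✗ (not Albany or Denver) → not eligible.
Childcare Subsidy — status seasonal ✓; service 627 days < 2 years (≈730 days) ✗ → not eligible.
Dental Plan — service 627 days ≥ 9 months (≈270 days) ✓; site Reno ✗ (not Fresno) → not eligible.
Phone Allowance — status seasonal ✗ (requires full-time or part-time) → not eligible.
Vision Plan — service 627 days < 5 years (≈1825 days) ✗ → not eligible.
Health Insurance — status seasonal ✗ (requires full-time, part-time, or temporary) → not eligible.
Supplemental Life Insurance — service 627 days ≥ 1 year (≈365 days) ✓; site Reno ✗ (not Calgary) → not eligible.
Identity Protection Plan — status seasonal ✓ (not excluded); service 627 days ≥ 30 days ✓; 40 hrs/wk ≥ 24 ✓ → eligible.

Identity Protection Plan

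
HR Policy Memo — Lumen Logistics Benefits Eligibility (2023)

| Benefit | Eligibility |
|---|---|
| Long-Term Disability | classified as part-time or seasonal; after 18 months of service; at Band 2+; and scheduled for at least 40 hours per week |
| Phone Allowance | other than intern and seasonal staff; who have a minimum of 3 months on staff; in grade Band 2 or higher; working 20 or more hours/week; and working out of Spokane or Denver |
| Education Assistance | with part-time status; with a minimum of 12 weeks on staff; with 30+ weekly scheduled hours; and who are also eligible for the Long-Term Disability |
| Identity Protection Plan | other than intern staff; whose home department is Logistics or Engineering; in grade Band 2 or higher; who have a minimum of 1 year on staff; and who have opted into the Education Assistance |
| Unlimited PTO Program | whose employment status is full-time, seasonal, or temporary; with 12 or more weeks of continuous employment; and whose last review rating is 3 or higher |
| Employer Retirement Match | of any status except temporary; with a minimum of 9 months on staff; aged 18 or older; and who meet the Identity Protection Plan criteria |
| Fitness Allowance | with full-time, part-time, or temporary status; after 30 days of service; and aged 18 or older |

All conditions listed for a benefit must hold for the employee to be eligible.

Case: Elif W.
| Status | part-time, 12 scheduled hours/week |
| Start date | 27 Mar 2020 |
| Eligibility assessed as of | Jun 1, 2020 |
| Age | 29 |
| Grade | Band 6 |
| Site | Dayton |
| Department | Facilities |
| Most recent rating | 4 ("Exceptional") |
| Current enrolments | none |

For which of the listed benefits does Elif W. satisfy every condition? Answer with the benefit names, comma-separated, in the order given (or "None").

Fitness Allowance

Service from 27 Mar 2020 to Jun 1, 2020: 66 days.
Long-Term Disability — status part-time ✓; service 66 days < 18 months (≈540 days) ✗ → not eligible.
Phone Allowance — status part-time ✓ (not excluded); service 66 days < 3 months (≈90 days) ✗ → not eligible.
Education Assistance — status part-time ✓; service 66 days < 12 weeks (≈84 days) ✗ → not eligible.
Identity Protection Plan — status part-time ✓ (not excluded); dept Facilities ✗ → not eligible.
Unlimited PTO Program — status part-time ✗ (requires full-time, seasonal, or temporary) → not eligible.
Employer Retirement Match — status part-time ✓ (not excluded); service 66 days < 9 months (≈270 days) ✗ → not eligible.
Fitness Allowance — status part-time ✓; service 66 days ≥ 30 days ✓; age 29 ≥ 18 ✓ → eligible.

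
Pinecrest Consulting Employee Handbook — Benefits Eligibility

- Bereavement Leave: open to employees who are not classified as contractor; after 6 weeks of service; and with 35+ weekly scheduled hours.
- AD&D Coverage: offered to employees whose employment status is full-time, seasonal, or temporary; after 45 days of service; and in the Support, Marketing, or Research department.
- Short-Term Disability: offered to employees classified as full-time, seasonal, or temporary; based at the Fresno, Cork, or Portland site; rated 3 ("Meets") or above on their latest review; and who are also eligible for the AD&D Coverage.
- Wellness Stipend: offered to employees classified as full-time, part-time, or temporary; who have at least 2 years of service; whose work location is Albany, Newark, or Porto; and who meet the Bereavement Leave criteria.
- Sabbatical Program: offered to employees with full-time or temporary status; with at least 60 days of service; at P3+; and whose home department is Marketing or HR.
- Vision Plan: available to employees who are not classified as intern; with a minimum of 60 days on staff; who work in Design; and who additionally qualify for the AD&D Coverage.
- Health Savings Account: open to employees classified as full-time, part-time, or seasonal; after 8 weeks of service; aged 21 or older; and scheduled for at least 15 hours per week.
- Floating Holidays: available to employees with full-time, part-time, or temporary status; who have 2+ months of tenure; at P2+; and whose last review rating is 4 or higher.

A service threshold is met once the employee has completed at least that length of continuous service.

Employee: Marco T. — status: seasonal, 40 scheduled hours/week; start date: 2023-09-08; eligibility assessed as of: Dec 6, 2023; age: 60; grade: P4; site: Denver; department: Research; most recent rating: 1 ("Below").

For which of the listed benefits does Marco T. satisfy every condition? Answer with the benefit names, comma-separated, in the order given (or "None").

Bereavement Leave, AD&D Coverage, Health Savings Account

Service from 2023-09-08 to Dec 6, 2023: 89 days.
Bereavement Leave — status seasonal ✓ (not excluded); service 89 days ≥ 6 weeks (≈42 days) ✓; 40 hrs/wk ≥ 35 ✓ → eligible.
AD&D Coverage — status seasonal ✓; service 89 days ≥ 45 days ✓; dept Research ✓ → eligible.
Short-Term Disability — status seasonal ✓; site Denver ✗ (not Fresno, Cork, or Portland) → not eligible.
Wellness Stipend — status seasonal ✗ (requires full-time, part-time, or temporary) → not eligible.
Sabbatical Program — status seasonal ✗ (requires full-time or temporary) → not eligible.
Vision Plan — status seasonal ✓ (not excluded); service 89 days ≥ 60 days ✓; dept Research ✗ → not eligible.
Health Savings Account — status seasonal ✓; service 89 days ≥ 8 weeks (≈56 days) ✓; age 60 ≥ 21 ✓; 40 hrs/wk ≥ 15 ✓ → eligible.
Floating Holidays — status seasonal ✗ (requires full-time, part-time, or temporary) → not eligible.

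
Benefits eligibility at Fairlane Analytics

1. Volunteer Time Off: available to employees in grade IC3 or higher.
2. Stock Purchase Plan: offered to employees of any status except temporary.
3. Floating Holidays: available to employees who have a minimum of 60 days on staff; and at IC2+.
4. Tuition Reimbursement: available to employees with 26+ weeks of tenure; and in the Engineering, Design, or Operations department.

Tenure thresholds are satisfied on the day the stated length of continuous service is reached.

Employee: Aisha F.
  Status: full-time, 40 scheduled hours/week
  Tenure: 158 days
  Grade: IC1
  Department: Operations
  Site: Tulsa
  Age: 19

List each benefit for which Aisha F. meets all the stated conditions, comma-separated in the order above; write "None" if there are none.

Stock Purchase Plan

Volunteer Time Off — grade IC1 < IC3 ✗ → not eligible.
Stock Purchase Plan — status full-time ✓ (not excluded) → eligible.
Floating Holidays — service 158 days ≥ 60 days ✓; grade IC1 < IC2 ✗ → not eligible.
Tuition Reimbursement — service 158 days < 26 weeks (≈182 days) ✗ → not eligible.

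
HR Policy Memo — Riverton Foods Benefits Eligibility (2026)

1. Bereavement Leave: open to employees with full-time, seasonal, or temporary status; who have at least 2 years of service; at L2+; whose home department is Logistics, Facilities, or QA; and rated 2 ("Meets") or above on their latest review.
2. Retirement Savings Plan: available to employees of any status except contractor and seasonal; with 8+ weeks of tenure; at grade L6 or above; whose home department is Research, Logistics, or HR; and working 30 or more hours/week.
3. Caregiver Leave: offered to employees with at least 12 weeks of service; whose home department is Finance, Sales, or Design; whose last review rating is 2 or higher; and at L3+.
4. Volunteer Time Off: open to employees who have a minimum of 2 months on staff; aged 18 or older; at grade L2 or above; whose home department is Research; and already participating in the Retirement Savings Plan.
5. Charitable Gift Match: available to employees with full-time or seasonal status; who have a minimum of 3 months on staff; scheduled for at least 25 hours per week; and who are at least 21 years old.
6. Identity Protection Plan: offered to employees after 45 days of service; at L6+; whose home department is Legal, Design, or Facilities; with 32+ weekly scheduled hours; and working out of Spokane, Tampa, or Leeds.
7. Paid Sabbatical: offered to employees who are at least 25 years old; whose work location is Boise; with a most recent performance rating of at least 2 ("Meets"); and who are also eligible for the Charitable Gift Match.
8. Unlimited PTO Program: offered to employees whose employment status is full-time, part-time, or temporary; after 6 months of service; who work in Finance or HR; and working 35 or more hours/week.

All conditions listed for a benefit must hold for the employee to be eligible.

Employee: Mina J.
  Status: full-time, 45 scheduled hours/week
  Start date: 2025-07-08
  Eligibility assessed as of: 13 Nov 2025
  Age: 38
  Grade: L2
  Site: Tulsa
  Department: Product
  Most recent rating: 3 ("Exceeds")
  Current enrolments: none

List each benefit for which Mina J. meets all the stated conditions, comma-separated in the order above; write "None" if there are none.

Service from 2025-07-08 to 13 Nov 2025: 128 days.
Bereavement Leave — status full-time ✓; service 128 days < 2 years (≈730 days) ✗ → not eligible.
Retirement Savings Plan — status full-time ✓ (not excluded); service 128 days ≥ 8 weeks (≈56 days) ✓; grade L2 < L6 ✗ → not eligible.
Caregiver Leave — service 128 days ≥ 12 weeks (≈84 days) ✓; dept Product ✗ → not eligible.
Volunteer Time Off — service 128 days ≥ 2 months (≈60 days) ✓; age 38 ≥ 18 ✓; grade L2 ≥ L2 ✓; dept Product ✗ → not eligible.
Charitable Gift Match — status full-time ✓; service 128 days ≥ 3 months (≈90 days) ✓; 45 hrs/wk ≥ 25 ✓; age 38 ≥ 21 ✓ → eligible.
Identity Protection Plan — service 128 days ≥ 45 days ✓; grade L2 < L6 ✗ → not eligible.
Paid Sabbatical — age 38 ≥ 25 ✓; site Tulsa ✗ (not Boise) → not eligible.
Unlimited PTO Program — status full-time ✓; service 128 days < 6 months (≈180 days) ✗ → not eligible.

Charitable Gift Match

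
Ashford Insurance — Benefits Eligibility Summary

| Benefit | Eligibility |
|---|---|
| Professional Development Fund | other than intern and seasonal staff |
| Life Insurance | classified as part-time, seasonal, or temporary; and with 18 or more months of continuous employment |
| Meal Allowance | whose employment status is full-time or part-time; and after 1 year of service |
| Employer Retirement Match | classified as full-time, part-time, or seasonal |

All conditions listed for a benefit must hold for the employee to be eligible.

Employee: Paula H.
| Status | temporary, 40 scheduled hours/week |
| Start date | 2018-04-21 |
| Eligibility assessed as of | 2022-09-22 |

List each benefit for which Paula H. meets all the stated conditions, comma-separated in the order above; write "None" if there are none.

Professional Development Fund, Life Insurance

Service from 2018-04-21 to 2022-09-22: 1615 days.
Professional Development Fund — status temporary ✓ (not excluded) → eligible.
Life Insurance — status temporary ✓; service 1615 days ≥ 18 months (≈540 days) ✓ → eligible.
Meal Allowance — status temporary ✗ (requires full-time or part-time) → not eligible.
Employer Retirement Match — status temporary ✗ (requires full-time, part-time, or seasonal) → not eligible.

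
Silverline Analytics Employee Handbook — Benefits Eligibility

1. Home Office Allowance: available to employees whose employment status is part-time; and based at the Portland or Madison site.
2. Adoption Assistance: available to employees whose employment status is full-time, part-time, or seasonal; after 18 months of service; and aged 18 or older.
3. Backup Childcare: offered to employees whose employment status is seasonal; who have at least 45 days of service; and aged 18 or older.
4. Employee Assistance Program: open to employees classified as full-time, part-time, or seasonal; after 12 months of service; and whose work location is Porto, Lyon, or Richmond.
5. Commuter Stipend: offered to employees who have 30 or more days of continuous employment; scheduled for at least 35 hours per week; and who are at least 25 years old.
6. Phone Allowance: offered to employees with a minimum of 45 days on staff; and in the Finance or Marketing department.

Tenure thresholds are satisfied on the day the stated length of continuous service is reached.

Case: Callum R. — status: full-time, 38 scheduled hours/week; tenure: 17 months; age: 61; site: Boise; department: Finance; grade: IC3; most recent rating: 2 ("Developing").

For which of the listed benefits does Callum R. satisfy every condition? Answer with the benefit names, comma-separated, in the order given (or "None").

Home Office Allowance — status full-time ✗ (requires part-time) → not eligible.
Adoption Assistance — status full-time ✓; service 17 months < 18 months ✗ → not eligible.
Backup Childcare — status full-time ✗ (requires seasonal) → not eligible.
Employee Assistance Program — status full-time ✓; service 17 months ≥ 12 months ✓; site Boise ✗ (not Porto, Lyon, or Richmond) → not eligible.
Commuter Stipend — service 17 months ≥ 30 days ✓; 38 hrs/wk ≥ 35 ✓; age 61 ≥ 25 ✓ → eligible.
Phone Allowance — service 17 months ≥ 45 days ✓; dept Finance ✓ → eligible.

Commuter Stipend, Phone Allowance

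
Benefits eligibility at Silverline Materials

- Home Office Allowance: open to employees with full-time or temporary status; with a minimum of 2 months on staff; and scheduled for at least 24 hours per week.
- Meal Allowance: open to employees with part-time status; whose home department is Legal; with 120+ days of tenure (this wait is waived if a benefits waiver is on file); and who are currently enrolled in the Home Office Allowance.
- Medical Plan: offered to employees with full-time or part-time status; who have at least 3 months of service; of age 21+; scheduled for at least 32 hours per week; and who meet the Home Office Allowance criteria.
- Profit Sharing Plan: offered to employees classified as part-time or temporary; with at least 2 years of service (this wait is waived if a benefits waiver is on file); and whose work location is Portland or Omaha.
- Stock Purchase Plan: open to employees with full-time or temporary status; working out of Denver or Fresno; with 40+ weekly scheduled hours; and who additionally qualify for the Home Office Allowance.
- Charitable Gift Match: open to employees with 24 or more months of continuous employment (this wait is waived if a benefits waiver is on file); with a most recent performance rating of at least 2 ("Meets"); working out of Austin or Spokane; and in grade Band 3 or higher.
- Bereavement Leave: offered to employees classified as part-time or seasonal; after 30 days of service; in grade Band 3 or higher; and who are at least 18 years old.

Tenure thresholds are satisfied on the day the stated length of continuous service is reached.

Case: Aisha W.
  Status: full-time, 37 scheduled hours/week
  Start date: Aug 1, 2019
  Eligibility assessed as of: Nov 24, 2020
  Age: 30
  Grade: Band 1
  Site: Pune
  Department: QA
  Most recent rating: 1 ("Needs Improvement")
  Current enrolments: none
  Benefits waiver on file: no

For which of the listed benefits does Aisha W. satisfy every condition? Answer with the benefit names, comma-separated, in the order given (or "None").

Home Office Allowance, Medical Plan

Service from Aug 1, 2019 to Nov 24, 2020: 481 days.
Home Office Allowance — status full-time ✓; service 481 days ≥ 2 months (≈60 days) ✓; 37 hrs/wk ≥ 24 ✓ → eligible.
Meal Allowance — status full-time ✗ (requires part-time) → not eligible.
Medical Plan — status full-time ✓; service 481 days ≥ 3 months (≈90 days) ✓; age 30 ≥ 21 ✓; 37 hrs/wk ≥ 32 ✓; eligible for Home Office Allowance ✓ → eligible.
Profit Sharing Plan — status full-time ✗ (requires part-time or temporary) → not eligible.
Stock Purchase Plan — status full-time ✓; site Pune ✗ (not Denver or Fresno) → not eligible.
Charitable Gift Match — no waiver, service 481 days < 24 months (≈720 days) ✗ → not eligible.
Bereavement Leave — status full-time ✗ (requires part-time or seasonal) → not eligible.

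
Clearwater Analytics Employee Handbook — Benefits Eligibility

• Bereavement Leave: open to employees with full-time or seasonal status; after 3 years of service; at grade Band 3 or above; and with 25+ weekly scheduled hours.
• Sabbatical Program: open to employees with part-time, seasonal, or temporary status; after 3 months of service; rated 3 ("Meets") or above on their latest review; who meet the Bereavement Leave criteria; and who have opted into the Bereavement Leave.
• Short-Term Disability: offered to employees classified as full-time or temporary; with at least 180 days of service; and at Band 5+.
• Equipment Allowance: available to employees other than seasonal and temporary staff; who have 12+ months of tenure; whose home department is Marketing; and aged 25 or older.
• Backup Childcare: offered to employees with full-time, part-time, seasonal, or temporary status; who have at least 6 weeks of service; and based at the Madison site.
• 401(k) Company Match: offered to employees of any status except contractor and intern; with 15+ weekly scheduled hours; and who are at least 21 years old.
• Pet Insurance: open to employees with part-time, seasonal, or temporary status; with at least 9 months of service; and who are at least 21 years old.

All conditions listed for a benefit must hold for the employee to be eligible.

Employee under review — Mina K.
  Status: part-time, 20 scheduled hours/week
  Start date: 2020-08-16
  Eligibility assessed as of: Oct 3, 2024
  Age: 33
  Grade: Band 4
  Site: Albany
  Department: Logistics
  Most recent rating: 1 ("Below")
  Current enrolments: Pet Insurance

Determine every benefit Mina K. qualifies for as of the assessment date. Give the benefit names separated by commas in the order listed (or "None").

Service from 2020-08-16 to Oct 3, 2024: 1509 days.
Bereavement Leave — status part-time ✗ (requires full-time or seasonal) → not eligible.
Sabbatical Program — status part-time ✓; service 1509 days ≥ 3 months (≈90 days) ✓; rating 1 < 3 ✗ → not eligible.
Short-Term Disability — status part-time ✗ (requires full-time or temporary) → not eligible.
Equipment Allowance — status part-time ✓ (not excluded); service 1509 days ≥ 12 months (≈360 days) ✓; dept Logistics ✗ → not eligible.
Backup Childcare — status part-time ✓; service 1509 days ≥ 6 weeks (≈42 days) ✓; site Albany ✗ (not Madison) → not eligible.
401(k) Company Match — status part-time ✓ (not excluded); 20 hrs/wk ≥ 15 ✓; age 33 ≥ 21 ✓ → eligible.
Pet Insurance — status part-time ✓; service 1509 days ≥ 9 months (≈270 days) ✓; age 33 ≥ 21 ✓ → eligible.

401(k) Company Match, Pet Insurance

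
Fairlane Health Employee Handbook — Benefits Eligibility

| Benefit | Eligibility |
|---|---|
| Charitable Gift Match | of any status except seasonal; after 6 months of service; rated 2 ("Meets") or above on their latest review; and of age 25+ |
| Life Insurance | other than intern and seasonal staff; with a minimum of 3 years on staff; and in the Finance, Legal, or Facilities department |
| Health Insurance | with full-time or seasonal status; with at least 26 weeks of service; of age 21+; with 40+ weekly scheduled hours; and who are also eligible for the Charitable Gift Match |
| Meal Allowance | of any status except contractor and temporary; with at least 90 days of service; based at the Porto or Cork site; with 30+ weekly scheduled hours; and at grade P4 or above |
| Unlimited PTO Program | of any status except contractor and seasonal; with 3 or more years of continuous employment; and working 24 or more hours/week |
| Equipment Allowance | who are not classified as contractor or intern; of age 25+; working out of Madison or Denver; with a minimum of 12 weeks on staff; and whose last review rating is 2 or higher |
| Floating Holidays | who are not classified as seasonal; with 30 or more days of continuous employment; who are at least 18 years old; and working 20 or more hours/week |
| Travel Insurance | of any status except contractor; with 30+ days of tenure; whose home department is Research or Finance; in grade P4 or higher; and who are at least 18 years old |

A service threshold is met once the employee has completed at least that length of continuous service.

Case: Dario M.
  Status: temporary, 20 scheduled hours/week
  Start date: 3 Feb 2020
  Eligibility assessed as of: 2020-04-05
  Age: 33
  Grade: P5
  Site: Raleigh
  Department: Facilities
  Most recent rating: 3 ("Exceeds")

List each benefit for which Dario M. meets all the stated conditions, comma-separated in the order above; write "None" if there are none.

Service from 3 Feb 2020 to 2020-04-05: 62 days.
Charitable Gift Match — status temporary ✓ (not excluded); service 62 days < 6 months (≈180 days) ✗ → not eligible.
Life Insurance — status temporary ✓ (not excluded); service 62 days < 3 years (≈1095 days) ✗ → not eligible.
Health Insurance — status temporary ✗ (requires full-time or seasonal) → not eligible.
Meal Allowance — status temporary ✗ (excluded) → not eligible.
Unlimited PTO Program — status temporary ✓ (not excluded); service 62 days < 3 years (≈1095 days) ✗ → not eligible.
Equipment Allowance — status temporary ✓ (not excluded); age 33 ≥ 25 ✓; site Raleigh ✗ (not Madison or Denver) → not eligible.
Floating Holidays — status temporary ✓ (not excluded); service 62 days ≥ 30 days ✓; age 33 ≥ 18 ✓; 20 hrs/wk ≥ 20 ✓ → eligible.
Travel Insurance — status temporary ✓ (not excluded); service 62 days ≥ 30 days ✓; dept Facilities ✗ → not eligible.

Floating Holidays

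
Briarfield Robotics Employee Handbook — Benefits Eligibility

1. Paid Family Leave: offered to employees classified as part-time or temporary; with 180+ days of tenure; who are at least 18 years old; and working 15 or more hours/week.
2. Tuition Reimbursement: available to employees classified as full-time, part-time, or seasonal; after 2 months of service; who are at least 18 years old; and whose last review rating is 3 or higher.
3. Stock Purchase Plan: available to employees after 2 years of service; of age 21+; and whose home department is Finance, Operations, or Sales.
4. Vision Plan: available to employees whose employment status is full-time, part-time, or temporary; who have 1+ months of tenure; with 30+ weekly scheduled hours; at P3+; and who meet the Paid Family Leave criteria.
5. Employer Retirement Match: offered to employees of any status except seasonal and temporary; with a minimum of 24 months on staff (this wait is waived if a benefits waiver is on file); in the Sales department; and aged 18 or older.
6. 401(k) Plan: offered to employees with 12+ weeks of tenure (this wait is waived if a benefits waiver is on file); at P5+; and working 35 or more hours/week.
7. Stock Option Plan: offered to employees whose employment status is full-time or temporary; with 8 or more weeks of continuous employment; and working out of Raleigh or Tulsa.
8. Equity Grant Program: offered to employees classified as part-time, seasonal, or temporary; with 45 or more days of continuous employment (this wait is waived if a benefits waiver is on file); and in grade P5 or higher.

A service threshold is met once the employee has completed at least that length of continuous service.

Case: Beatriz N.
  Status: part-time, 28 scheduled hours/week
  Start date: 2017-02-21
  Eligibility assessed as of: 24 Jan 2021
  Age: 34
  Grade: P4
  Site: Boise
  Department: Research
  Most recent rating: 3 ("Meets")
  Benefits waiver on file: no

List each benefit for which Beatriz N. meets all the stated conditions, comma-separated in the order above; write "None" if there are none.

Paid Family Leave, Tuition Reimbursement

Service from 2017-02-21 to 24 Jan 2021: 1433 days.
Paid Family Leave — status part-time ✓; service 1433 days ≥ 180 days ✓; age 34 ≥ 18 ✓; 28 hrs/wk ≥ 15 ✓ → eligible.
Tuition Reimbursement — status part-time ✓; service 1433 days ≥ 2 months (≈60 days) ✓; age 34 ≥ 18 ✓; rating 3 ≥ 3 ✓ → eligible.
Stock Purchase Plan — service 1433 days ≥ 2 years (≈730 days) ✓; age 34 ≥ 21 ✓; dept Research ✗ → not eligible.
Vision Plan — status part-time ✓; service 1433 days ≥ 1 month (≈30 days) ✓; 28 hrs/wk < 30 ✗ → not eligible.
Employer Retirement Match — status part-time ✓ (not excluded); no waiver, service 1433 days ≥ 24 months (≈720 days) ✓; dept Research ✗ → not eligible.
401(k) Plan — no waiver, service 1433 days ≥ 12 weeks (≈84 days) ✓; grade P4 < P5 ✗ → not eligible.
Stock Option Plan — status part-time ✗ (requires full-time or temporary) → not eligible.
Equity Grant Program — status part-time ✓; no waiver, service 1433 days ≥ 45 days ✓; grade P4 < P5 ✗ → not eligible.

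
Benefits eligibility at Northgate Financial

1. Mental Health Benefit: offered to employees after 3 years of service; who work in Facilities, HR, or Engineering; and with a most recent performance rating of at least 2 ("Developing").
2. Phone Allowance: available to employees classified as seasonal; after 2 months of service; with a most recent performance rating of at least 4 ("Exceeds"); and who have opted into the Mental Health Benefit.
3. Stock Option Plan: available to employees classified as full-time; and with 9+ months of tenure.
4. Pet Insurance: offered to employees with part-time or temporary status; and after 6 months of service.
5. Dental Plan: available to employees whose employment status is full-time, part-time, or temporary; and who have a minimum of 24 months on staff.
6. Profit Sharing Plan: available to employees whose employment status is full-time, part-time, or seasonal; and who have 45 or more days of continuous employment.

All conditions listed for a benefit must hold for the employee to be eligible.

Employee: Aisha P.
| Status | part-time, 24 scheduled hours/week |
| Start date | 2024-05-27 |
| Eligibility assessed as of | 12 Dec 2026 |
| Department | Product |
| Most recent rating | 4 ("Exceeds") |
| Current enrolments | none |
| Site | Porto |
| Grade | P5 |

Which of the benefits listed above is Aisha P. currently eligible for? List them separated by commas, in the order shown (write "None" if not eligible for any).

Service from 2024-05-27 to 12 Dec 2026: 929 days.
Mental Health Benefit — service 929 days < 3 years (≈1095 days) ✗ → not eligible.
Phone Allowance — status part-time ✗ (requires seasonal) → not eligible.
Stock Option Plan — status part-time ✗ (requires full-time) → not eligible.
Pet Insurance — status part-time ✓; service 929 days ≥ 6 months (≈180 days) ✓ → eligible.
Dental Plan — status part-time ✓; service 929 days ≥ 24 months (≈720 days) ✓ → eligible.
Profit Sharing Plan — status part-time ✓; service 929 days ≥ 45 days ✓ → eligible.

Pet Insurance, Dental Plan, Profit Sharing Plan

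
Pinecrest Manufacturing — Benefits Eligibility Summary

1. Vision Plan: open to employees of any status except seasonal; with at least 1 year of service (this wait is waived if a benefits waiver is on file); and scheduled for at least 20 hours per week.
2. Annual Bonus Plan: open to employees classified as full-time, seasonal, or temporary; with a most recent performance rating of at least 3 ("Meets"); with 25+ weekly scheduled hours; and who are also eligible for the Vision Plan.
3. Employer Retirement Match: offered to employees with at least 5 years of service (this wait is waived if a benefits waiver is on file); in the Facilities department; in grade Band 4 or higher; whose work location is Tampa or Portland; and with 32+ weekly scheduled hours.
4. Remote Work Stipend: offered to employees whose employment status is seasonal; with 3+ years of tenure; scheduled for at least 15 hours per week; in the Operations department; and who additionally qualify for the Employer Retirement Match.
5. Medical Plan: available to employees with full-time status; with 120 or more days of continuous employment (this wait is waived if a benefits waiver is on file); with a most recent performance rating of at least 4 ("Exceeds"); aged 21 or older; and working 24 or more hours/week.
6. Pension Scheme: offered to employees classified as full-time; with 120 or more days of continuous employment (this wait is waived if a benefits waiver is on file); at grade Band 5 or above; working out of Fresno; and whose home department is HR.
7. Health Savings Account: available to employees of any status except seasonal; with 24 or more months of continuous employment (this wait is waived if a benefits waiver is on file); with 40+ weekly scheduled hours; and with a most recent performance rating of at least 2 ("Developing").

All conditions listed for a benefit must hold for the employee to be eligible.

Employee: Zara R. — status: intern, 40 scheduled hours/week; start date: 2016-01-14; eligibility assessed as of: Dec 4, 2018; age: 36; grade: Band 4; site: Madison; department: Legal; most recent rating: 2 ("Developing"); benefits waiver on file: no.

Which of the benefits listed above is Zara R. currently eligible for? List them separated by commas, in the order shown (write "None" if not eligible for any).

Service from 2016-01-14 to Dec 4, 2018: 1055 days.
Vision Plan — status intern ✓ (not excluded); no waiver, service 1055 days ≥ 1 year (≈365 days) ✓; 40 hrs/wk ≥ 20 ✓ → eligible.
Annual Bonus Plan — status intern ✗ (requires full-time, seasonal, or temporary) → not eligible.
Employer Retirement Match — no waiver, service 1055 days < 5 years (≈1825 days) ✗ → not eligible.
Remote Work Stipend — status intern ✗ (requires seasonal) → not eligible.
Medical Plan — status intern ✗ (requires full-time) → not eligible.
Pension Scheme — status intern ✗ (requires full-time) → not eligible.
Health Savings Account — status intern ✓ (not excluded); no waiver, service 1055 days ≥ 24 months (≈720 days) ✓; 40 hrs/wk ≥ 40 ✓; rating 2 ≥ 2 ✓ → eligible.

Vision Plan, Health Savings Account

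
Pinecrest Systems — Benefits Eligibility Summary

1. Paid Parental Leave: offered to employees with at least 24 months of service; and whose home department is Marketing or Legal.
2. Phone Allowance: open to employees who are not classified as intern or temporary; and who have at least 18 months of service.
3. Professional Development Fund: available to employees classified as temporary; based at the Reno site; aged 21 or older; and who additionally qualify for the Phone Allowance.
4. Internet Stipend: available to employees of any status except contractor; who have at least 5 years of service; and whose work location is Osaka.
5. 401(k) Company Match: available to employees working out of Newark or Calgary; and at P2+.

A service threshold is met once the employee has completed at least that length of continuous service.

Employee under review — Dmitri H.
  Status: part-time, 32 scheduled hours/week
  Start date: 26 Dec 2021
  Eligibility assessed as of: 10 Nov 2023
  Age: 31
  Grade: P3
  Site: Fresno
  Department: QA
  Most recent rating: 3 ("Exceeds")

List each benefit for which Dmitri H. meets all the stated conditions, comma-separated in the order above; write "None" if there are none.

Phone Allowance

Service from 26 Dec 2021 to 10 Nov 2023: 684 days.
Paid Parental Leave — service 684 days < 24 months (≈720 days) ✗ → not eligible.
Phone Allowance — status part-time ✓ (not excluded); service 684 days ≥ 18 months (≈540 days) ✓ → eligible.
Professional Development Fund — status part-time ✗ (requires temporary) → not eligible.
Internet Stipend — status part-time ✓ (not excluded); service 684 days < 5 years (≈1825 days) ✗ → not eligible.
401(k) Company Match — site Fresno ✗ (not Newark or Calgary) → not eligible.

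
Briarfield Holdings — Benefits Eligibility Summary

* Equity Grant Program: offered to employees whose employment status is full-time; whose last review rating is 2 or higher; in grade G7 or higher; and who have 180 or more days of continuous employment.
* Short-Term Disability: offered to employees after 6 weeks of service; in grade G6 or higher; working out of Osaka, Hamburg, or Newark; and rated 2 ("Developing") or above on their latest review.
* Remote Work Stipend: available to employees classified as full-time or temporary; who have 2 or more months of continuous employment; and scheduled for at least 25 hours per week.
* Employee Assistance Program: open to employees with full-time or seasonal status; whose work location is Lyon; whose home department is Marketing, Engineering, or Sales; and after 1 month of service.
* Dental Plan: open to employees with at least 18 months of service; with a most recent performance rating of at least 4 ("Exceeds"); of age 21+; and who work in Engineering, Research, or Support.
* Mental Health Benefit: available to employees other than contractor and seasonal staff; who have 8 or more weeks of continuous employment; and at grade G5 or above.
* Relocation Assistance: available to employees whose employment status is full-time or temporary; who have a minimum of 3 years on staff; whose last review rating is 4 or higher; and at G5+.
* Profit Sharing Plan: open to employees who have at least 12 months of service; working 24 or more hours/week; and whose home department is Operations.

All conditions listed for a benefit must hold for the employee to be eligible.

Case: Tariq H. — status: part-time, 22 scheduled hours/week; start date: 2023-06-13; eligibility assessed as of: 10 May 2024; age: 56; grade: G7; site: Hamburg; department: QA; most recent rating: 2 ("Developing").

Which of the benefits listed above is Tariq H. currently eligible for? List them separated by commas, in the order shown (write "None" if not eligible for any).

Short-Term Disability, Mental Health Benefit

Service from 2023-06-13 to 10 May 2024: 332 days.
Equity Grant Program — status part-time ✗ (requires full-time) → not eligible.
Short-Term Disability — service 332 days ≥ 6 weeks (≈42 days) ✓; grade G7 ≥ G6 ✓; site Hamburg ✓; rating 2 ≥ 2 ✓ → eligible.
Remote Work Stipend — status part-time ✗ (requires full-time or temporary) → not eligible.
Employee Assistance Program — status part-time ✗ (requires full-time or seasonal) → not eligible.
Dental Plan — service 332 days < 18 months (≈540 days) ✗ → not eligible.
Mental Health Benefit — status part-time ✓ (not excluded); service 332 days ≥ 8 weeks (≈56 days) ✓; grade G7 ≥ G5 ✓ → eligible.
Relocation Assistance — status part-time ✗ (requires full-time or temporary) → not eligible.
Profit Sharing Plan — service 332 days < 12 months (≈360 days) ✗ → not eligible.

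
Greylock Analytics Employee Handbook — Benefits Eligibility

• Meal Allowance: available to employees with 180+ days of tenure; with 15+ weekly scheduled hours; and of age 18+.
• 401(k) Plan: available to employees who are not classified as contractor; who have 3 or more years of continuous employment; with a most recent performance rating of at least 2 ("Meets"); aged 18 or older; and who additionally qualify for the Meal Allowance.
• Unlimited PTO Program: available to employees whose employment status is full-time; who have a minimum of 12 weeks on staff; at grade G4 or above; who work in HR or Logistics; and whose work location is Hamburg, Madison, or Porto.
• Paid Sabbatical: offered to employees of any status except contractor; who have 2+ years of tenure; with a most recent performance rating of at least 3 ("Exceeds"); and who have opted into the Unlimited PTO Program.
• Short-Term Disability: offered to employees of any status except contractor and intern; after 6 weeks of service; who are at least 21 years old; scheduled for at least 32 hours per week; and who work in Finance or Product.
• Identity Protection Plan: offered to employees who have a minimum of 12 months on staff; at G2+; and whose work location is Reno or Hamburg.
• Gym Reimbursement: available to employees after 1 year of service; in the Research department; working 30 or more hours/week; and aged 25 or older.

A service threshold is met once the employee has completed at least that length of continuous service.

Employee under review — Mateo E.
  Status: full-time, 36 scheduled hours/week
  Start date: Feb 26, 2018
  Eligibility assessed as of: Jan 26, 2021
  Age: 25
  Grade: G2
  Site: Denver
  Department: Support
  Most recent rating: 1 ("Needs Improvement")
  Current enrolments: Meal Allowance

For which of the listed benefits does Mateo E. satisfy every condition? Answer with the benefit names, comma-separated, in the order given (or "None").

Service from Feb 26, 2018 to Jan 26, 2021: 1065 days.
Meal Allowance — service 1065 days ≥ 180 days ✓; 36 hrs/wk ≥ 15 ✓; age 25 ≥ 18 ✓ → eligible.
401(k) Plan — status full-time ✓ (not excluded); service 1065 days < 3 years (≈1095 days) ✗ → not eligible.
Unlimited PTO Program — status full-time ✓; service 1065 days ≥ 12 weeks (≈84 days) ✓; grade G2 < G4 ✗ → not eligible.
Paid Sabbatical — status full-time ✓ (not excluded); service 1065 days ≥ 2 years (≈730 days) ✓; rating 1 < 3 ✗ → not eligible.
Short-Term Disability — status full-time ✓ (not excluded); service 1065 days ≥ 6 weeks (≈42 days) ✓; age 25 ≥ 21 ✓; 36 hrs/wk ≥ 32 ✓; dept Support ✗ → not eligible.
Identity Protection Plan — service 1065 days ≥ 12 months (≈360 days) ✓; grade G2 ≥ G2 ✓; site Denver ✗ (not Reno or Hamburg) → not eligible.
Gym Reimbursement — service 1065 days ≥ 1 year (≈365 days) ✓; dept Support ✗ → not eligible.

Meal Allowance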